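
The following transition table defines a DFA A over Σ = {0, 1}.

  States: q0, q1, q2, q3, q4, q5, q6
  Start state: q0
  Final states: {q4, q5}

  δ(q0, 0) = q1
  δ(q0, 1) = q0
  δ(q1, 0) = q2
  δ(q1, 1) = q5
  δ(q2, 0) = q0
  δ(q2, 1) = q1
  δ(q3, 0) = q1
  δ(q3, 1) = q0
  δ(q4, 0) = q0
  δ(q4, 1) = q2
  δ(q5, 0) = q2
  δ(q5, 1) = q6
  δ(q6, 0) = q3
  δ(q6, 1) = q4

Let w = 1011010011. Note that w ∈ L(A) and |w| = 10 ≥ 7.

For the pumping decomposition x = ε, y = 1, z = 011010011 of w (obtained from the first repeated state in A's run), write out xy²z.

xy^2z = ε·1·1·011010011 = 11011010011.
Reading y = 1 takes A from q0 back to q0, so after x·y·y the machine is still in q0, and z then leads to the accepting state q5. Hence 11011010011 ∈ L(A).

11011010011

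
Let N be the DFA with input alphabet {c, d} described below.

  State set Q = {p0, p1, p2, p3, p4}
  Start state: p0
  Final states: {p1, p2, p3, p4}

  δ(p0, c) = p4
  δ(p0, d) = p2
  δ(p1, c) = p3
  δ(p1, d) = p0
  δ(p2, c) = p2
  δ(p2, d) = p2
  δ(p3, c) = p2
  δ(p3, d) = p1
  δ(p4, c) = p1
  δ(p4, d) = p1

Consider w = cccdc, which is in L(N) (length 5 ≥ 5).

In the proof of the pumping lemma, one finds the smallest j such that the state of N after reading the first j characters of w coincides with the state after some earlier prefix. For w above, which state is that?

Run of N on w = c c c d c:
  step 0: p0  (start)
  step 1: p4  (read c: p0→p4)
  step 2: p1  (read c: p4→p1)
  step 3: p3  (read c: p1→p3)
  step 4: p1  (read d: p3→p1)   ← first repeat (p1 seen earlier)
  step 5: p3  (read c: p1→p3)

The earliest repeat is at step j = 4: N is in p1, which it already visited at step i = 2.

p1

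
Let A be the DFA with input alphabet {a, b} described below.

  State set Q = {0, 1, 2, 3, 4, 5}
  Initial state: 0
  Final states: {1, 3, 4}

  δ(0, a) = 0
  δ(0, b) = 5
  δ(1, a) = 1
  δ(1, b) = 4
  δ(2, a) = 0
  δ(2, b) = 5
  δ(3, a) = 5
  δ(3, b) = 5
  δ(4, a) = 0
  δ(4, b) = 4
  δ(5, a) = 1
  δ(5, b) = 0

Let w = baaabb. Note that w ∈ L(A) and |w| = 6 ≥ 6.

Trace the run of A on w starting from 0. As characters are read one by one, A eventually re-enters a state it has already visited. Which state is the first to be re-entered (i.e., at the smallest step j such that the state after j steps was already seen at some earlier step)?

1

Run of A on w = b a a a b b:
  step 0: 0  (start)
  step 1: 5  (read b: 0→5)
  step 2: 1  (read a: 5→1)
  step 3: 1  (read a: 1→1)   ← first repeat (1 seen earlier)
  step 4: 1  (read a: 1→1)
  step 5: 4  (read b: 1→4)
  step 6: 4  (read b: 4→4)

The earliest repeat is at step j = 3: A is in 1, which it already visited at step i = 2.
Pumping length from the standard proof: p = 6 (the number of states). The repeated state found above gives |xy| = j ≤ 6 and |y| = j − i ≥ 1.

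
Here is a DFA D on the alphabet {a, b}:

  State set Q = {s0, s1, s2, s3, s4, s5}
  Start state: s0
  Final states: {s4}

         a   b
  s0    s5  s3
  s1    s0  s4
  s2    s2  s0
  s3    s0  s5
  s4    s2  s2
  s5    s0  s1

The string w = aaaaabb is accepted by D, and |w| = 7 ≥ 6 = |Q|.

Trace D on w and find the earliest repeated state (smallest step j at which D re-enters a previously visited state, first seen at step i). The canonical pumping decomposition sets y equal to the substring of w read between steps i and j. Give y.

State sequence: s0 -a-> s5 -a-> s0 -a-> s5 -a-> s0 -a-> s5 -b-> s1 -b-> s4
First repeat at step 2: s0 was already visited.

So i = 0, j = 2, giving x = w[0:0] = ε, y = w[0:2] = aa, z = w[2:7] = aaabb.
Check: |xy| = 2 ≤ 6 and |y| = 2 ≥ 1. Reading y takes D from s0 back to s0, so every xyⁱz is accepted.

aa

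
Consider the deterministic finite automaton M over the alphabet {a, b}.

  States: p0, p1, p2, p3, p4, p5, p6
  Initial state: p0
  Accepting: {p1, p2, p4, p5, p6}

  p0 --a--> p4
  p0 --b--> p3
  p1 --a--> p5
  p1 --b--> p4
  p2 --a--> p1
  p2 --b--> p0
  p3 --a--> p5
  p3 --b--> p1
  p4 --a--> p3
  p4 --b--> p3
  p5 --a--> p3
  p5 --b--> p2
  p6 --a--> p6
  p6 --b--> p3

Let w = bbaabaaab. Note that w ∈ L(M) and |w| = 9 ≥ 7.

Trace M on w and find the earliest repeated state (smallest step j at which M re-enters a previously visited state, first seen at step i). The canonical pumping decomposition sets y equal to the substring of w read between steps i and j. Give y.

baa

State sequence: p0 -b-> p3 -b-> p1 -a-> p5 -a-> p3 -b-> p1 -a-> p5 -a-> p3 -a-> p5 -b-> p2
First repeat at step 4: p3 was already visited.

So i = 1, j = 4, giving x = w[0:1] = b, y = w[1:4] = baa, z = w[4:9] = baaab.
Check: |xy| = 4 ≤ 7 and |y| = 3 ≥ 1. Reading y takes M from p3 back to p3, so every xyⁱz is accepted.
Pumping length from the standard proof: p = 7 (the number of states). The repeated state found above gives |xy| = j ≤ 7 and |y| = j − i ≥ 1.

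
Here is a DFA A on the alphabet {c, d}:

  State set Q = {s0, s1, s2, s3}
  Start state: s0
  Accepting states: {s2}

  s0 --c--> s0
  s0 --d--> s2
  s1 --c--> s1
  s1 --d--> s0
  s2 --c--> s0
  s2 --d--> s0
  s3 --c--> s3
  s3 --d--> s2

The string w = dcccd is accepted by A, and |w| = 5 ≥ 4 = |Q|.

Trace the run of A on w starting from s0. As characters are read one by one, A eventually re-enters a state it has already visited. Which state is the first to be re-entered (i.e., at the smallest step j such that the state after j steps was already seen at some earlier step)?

s0

Run of A on w = d c c c d:
  step 0: s0  (start)
  step 1: s2  (read d: s0→s2)
  step 2: s0  (read c: s2→s0)   ← first repeat (s0 seen earlier)
  step 3: s0  (read c: s0→s0)
  step 4: s0  (read c: s0→s0)
  step 5: s2  (read d: s0→s2)

The earliest repeat is at step j = 2: A is in s0, which it already visited at step i = 0.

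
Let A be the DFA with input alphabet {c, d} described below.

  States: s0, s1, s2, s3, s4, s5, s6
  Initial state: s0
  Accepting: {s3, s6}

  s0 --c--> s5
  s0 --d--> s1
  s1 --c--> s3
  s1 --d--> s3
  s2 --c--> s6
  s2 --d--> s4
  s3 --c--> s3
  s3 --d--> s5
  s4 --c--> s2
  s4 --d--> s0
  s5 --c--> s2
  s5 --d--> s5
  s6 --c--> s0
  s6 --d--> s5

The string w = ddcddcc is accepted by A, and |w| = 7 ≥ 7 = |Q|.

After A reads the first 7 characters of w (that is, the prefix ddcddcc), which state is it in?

State sequence: s0 -d-> s1 -d-> s3 -c-> s3 -d-> s5 -d-> s5 -c-> s2 -c-> s6

After reading 7 characters, A is in state s6.
(This kind of state-tracing is the core of the pumping-lemma construction: with 7 states, pigeonhole forces a repeat within the first 7 steps.)

s6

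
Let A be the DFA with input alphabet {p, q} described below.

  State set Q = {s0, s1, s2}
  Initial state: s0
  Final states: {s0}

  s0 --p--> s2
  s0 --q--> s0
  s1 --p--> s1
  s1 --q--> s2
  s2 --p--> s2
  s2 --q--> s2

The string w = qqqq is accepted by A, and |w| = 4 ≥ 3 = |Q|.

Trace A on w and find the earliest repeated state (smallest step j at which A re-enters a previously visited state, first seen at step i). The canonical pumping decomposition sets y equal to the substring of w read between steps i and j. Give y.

q

Run of A on w = q q q q:
  step 0: s0  (start)
  step 1: s0  (read q: s0→s0)   ← first repeat (s0 seen earlier)
  step 2: s0  (read q: s0→s0)
  step 3: s0  (read q: s0→s0)
  step 4: s0  (read q: s0→s0)

So i = 0, j = 1, giving x = w[0:0] = ε, y = w[0:1] = q, z = w[1:4] = qqq.
Check: |xy| = 1 ≤ 3 and |y| = 1 ≥ 1. Reading y takes A from s0 back to s0, so every xyⁱz is accepted.
With |Q| = 3, pigeonhole forces a state repeat no later than step 3; the substring read between the first and second visits to that state can be pumped.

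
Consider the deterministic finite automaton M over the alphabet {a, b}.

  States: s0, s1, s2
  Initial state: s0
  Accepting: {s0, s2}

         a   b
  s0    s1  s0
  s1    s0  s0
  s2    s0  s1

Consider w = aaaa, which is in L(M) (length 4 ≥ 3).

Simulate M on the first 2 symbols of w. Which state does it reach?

s0

Run of M on the first 2 characters of w = a a:
  step 0: s0  (start)
  step 1: s1  (read a: s0→s1)
  step 2: s0  (read a: s1→s0)

After reading 2 characters, M is in state s0.
(This kind of state-tracing is the core of the pumping-lemma construction: with 3 states, pigeonhole forces a repeat within the first 3 steps.)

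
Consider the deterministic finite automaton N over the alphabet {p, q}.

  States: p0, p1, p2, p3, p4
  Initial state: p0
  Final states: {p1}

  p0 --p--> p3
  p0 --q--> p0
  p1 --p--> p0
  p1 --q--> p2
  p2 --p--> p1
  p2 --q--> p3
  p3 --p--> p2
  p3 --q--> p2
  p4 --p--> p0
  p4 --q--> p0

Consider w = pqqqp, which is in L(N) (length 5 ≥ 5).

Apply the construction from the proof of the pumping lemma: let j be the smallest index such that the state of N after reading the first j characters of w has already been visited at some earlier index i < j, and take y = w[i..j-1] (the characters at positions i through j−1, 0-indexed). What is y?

qq

State sequence: p0 -p-> p3 -q-> p2 -q-> p3 -q-> p2 -p-> p1
First repeat at step 3: p3 was already visited.

So i = 1, j = 3, giving x = w[0:1] = p, y = w[1:3] = qq, z = w[3:5] = qp.
Check: |xy| = 3 ≤ 5 and |y| = 2 ≥ 1. Reading y takes N from p3 back to p3, so every xyⁱz is accepted.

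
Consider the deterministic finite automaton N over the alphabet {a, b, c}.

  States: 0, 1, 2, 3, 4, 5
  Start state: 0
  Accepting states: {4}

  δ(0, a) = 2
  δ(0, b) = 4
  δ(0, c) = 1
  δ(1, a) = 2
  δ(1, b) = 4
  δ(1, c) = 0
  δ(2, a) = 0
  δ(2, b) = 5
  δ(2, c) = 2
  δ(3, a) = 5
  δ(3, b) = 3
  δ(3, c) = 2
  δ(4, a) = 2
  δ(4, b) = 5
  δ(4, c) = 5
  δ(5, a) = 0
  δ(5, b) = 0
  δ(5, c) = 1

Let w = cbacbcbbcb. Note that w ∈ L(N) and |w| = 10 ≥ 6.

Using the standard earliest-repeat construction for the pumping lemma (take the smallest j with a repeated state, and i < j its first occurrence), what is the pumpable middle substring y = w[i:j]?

c

State sequence: 0 -c-> 1 -b-> 4 -a-> 2 -c-> 2 -b-> 5 -c-> 1 -b-> 4 -b-> 5 -c-> 1 -b-> 4
First repeat at step 4: 2 was already visited.

So i = 3, j = 4, giving x = w[0:3] = cba, y = w[3:4] = c, z = w[4:10] = bcbbcb.
Check: |xy| = 4 ≤ 6 and |y| = 1 ≥ 1. Reading y takes N from 2 back to 2, so every xyⁱz is accepted.
Since N has 6 states, any run of length ≥ 6 visits 6+1 states, so by pigeonhole some state repeats within the first 6 steps — that repeat gives the pumpable loop.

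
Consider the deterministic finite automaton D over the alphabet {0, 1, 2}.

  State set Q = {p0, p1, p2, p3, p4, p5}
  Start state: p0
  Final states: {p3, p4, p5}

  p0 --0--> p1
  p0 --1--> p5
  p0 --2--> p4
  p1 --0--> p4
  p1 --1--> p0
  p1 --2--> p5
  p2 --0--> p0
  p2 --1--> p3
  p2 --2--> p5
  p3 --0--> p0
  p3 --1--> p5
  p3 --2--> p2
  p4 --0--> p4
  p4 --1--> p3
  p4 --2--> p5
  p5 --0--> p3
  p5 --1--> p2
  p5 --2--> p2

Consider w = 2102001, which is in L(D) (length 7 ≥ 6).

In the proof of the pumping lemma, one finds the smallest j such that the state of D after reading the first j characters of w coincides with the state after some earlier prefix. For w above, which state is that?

p0

State sequence: p0 -2-> p4 -1-> p3 -0-> p0 -2-> p4 -0-> p4 -0-> p4 -1-> p3
First repeat at step 3: p0 was already visited.

The earliest repeat is at step j = 3: D is in p0, which it already visited at step i = 0.
With |Q| = 6, pigeonhole forces a state repeat no later than step 6; the substring read between the first and second visits to that state can be pumped.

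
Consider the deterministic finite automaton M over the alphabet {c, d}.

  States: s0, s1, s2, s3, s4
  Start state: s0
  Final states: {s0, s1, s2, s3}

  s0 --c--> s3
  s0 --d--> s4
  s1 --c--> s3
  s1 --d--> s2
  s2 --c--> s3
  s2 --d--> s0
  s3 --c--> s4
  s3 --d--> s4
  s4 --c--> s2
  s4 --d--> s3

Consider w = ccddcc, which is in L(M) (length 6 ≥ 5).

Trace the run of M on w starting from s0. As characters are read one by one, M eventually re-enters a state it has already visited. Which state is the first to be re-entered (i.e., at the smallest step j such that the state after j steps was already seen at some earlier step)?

s3

Run of M on w = c c d d c c:
  step 0: s0  (start)
  step 1: s3  (read c: s0→s3)
  step 2: s4  (read c: s3→s4)
  step 3: s3  (read d: s4→s3)   ← first repeat (s3 seen earlier)
  step 4: s4  (read d: s3→s4)
  step 5: s2  (read c: s4→s2)
  step 6: s3  (read c: s2→s3)

The earliest repeat is at step j = 3: M is in s3, which it already visited at step i = 1.
Since M has 5 states, any run of length ≥ 5 visits 5+1 states, so by pigeonhole some state repeats within the first 5 steps — that repeat gives the pumpable loop.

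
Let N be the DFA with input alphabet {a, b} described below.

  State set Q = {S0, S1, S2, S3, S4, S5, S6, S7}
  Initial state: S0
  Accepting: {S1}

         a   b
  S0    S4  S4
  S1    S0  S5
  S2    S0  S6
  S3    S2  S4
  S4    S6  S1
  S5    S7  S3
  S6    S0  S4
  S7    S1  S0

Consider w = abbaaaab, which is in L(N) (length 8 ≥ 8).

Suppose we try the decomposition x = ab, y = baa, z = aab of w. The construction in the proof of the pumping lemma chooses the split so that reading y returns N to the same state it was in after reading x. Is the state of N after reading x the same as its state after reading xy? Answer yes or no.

yes

Run of N on the first 5 characters of w = a b b a a:
  step 0: S0  (start)
  step 1: S4  (read a: S0→S4)
  step 2: S1  (read b: S4→S1)
  step 3: S5  (read b: S1→S5)
  step 4: S7  (read a: S5→S7)
  step 5: S1  (read a: S7→S1)

After x (step 2): S1. After xy (step 5): S1.
They match, so y = baa drives N around a cycle from S1 back to itself; pumping y any number of times keeps N in S1 before reading z, and xyⁱz ∈ L(N) for every i ≥ 0.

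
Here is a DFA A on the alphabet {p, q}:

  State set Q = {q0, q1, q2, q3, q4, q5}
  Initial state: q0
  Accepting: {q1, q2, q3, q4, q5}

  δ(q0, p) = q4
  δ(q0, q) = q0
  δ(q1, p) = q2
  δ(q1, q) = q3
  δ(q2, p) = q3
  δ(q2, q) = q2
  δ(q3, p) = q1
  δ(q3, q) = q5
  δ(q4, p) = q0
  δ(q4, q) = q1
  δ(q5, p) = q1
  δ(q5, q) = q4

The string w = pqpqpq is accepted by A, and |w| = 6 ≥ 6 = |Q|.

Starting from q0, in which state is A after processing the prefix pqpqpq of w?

State sequence: q0 -p-> q4 -q-> q1 -p-> q2 -q-> q2 -p-> q3 -q-> q5

After reading 6 characters, A is in state q5.

q5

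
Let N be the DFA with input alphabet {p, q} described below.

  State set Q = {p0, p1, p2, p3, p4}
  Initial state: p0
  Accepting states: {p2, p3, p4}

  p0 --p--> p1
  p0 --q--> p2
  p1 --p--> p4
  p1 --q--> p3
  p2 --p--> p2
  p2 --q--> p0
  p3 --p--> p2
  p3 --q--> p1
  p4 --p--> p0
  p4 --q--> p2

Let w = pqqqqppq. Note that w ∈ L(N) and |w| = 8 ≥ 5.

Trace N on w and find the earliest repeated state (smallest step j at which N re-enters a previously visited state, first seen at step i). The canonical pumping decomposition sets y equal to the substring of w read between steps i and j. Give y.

Run of N on w = p q q q q p p q:
  step 0: p0  (start)
  step 1: p1  (read p: p0→p1)
  step 2: p3  (read q: p1→p3)
  step 3: p1  (read q: p3→p1)   ← first repeat (p1 seen earlier)
  step 4: p3  (read q: p1→p3)
  step 5: p1  (read q: p3→p1)
  step 6: p4  (read p: p1→p4)
  step 7: p0  (read p: p4→p0)
  step 8: p2  (read q: p0→p2)

So i = 1, j = 3, giving x = w[0:1] = p, y = w[1:3] = qq, z = w[3:8] = qqppq.
Check: |xy| = 3 ≤ 5 and |y| = 2 ≥ 1. Reading y takes N from p1 back to p1, so every xyⁱz is accepted.
Since N has 5 states, any run of length ≥ 5 visits 5+1 states, so by pigeonhole some state repeats within the first 5 steps — that repeat gives the pumpable loop.

qq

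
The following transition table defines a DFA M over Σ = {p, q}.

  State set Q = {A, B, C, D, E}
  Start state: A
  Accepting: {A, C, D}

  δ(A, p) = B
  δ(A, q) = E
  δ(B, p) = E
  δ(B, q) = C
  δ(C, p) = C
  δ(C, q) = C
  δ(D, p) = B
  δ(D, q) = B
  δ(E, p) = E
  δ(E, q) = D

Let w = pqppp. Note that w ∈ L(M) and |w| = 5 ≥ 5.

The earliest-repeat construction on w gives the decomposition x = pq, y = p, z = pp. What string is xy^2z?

pqpppp

xy^2z = pq·p·p·pp = pqpppp.
Reading y = p takes M from C back to C, so after x·y·y the machine is still in C, and z then leads to the accepting state C. Hence pqpppp ∈ L(M).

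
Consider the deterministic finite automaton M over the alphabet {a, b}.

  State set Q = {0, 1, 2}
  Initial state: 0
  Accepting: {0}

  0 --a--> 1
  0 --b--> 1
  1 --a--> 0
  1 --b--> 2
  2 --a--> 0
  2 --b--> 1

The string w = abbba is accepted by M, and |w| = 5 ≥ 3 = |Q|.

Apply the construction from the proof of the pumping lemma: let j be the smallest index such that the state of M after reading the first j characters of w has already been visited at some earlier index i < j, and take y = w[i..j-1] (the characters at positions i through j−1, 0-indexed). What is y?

Run of M on w = a b b b a:
  step 0: 0  (start)
  step 1: 1  (read a: 0→1)
  step 2: 2  (read b: 1→2)
  step 3: 1  (read b: 2→1)   ← first repeat (1 seen earlier)
  step 4: 2  (read b: 1→2)
  step 5: 0  (read a: 2→0)

So i = 1, j = 3, giving x = w[0:1] = a, y = w[1:3] = bb, z = w[3:5] = ba.
Check: |xy| = 3 ≤ 3 and |y| = 2 ≥ 1. Reading y takes M from 1 back to 1, so every xyⁱz is accepted.
Pumping length from the standard proof: p = 3 (the number of states). The repeated state found above gives |xy| = j ≤ 3 and |y| = j − i ≥ 1.

bb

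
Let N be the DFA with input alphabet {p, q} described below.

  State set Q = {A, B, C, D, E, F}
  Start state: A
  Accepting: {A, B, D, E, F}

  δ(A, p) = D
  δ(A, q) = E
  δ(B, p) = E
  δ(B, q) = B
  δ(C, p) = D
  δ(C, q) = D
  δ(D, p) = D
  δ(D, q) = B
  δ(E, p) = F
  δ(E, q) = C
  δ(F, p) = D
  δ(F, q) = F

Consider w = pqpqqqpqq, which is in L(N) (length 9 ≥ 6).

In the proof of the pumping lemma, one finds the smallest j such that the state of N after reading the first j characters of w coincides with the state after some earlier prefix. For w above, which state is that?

D

Run of N on w = p q p q q q p q q:
  step 0: A  (start)
  step 1: D  (read p: A→D)
  step 2: B  (read q: D→B)
  step 3: E  (read p: B→E)
  step 4: C  (read q: E→C)
  step 5: D  (read q: C→D)   ← first repeat (D seen earlier)
  step 6: B  (read q: D→B)
  step 7: E  (read p: B→E)
  step 8: C  (read q: E→C)
  step 9: D  (read q: C→D)

The earliest repeat is at step j = 5: N is in D, which it already visited at step i = 1.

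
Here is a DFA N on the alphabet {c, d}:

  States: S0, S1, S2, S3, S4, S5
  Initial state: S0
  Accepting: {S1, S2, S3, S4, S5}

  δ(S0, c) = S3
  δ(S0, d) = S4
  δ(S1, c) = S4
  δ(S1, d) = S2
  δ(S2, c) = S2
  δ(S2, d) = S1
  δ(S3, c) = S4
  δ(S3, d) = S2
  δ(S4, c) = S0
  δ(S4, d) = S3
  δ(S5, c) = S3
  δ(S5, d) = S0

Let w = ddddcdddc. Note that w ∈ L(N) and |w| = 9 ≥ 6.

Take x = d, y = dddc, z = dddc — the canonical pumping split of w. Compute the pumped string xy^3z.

ddddcdddcdddcdddc

xy^3z = d·dddc·dddc·dddc·dddc = ddddcdddcdddcdddc.
Reading y = dddc takes N from S4 back to S4, so after x·y·y·y the machine is still in S4, and z then leads to the accepting state S4. Hence ddddcdddcdddcdddc ∈ L(N).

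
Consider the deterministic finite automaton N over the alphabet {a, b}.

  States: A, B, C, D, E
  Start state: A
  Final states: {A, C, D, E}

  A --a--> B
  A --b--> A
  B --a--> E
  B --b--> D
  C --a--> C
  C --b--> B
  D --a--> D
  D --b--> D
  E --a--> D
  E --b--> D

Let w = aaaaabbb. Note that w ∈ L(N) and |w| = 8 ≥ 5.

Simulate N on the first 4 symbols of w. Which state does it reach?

State sequence: A -a-> B -a-> E -a-> D -a-> D

After reading 4 characters, N is in state D.

D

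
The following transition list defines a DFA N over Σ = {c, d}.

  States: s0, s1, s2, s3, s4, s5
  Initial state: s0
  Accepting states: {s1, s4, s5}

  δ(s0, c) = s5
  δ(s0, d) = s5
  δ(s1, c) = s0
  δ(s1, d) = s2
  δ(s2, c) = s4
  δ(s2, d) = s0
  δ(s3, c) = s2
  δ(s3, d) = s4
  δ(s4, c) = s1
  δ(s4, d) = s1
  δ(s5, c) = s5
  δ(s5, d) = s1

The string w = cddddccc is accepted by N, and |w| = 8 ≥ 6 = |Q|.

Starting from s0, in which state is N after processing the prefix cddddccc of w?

s5

Run of N on the first 8 characters of w = c d d d d c c c:
  step 0: s0  (start)
  step 1: s5  (read c: s0→s5)
  step 2: s1  (read d: s5→s1)
  step 3: s2  (read d: s1→s2)
  step 4: s0  (read d: s2→s0)
  step 5: s5  (read d: s0→s5)
  step 6: s5  (read c: s5→s5)
  step 7: s5  (read c: s5→s5)
  step 8: s5  (read c: s5→s5)

After reading 8 characters, N is in state s5.
(This kind of state-tracing is the core of the pumping-lemma construction: with 6 states, pigeonhole forces a repeat within the first 6 steps.)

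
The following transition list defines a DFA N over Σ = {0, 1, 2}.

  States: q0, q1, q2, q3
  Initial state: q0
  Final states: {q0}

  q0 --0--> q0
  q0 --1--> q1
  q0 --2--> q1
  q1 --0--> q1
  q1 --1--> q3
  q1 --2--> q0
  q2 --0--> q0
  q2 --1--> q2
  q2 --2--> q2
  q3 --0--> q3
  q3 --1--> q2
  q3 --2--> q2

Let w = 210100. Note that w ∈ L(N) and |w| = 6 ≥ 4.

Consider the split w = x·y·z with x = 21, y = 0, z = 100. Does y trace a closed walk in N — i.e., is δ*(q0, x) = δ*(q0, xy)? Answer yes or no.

yes

State sequence: q0 -2-> q1 -1-> q3 -0-> q3

After x (step 2): q3. After xy (step 3): q3.
They match, so y = 0 drives N around a cycle from q3 back to itself; pumping y any number of times keeps N in q3 before reading z, and xyⁱz ∈ L(N) for every i ≥ 0.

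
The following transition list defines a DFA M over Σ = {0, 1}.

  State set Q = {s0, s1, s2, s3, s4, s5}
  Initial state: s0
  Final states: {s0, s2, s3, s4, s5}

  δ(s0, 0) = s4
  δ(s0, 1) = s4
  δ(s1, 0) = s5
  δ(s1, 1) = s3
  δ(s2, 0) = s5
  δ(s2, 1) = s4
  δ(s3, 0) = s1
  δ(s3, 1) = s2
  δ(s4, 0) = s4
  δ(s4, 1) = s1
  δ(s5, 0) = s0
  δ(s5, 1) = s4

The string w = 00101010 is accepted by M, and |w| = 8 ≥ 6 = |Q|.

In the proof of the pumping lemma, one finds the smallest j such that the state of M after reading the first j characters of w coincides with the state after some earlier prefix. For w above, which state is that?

State sequence: s0 -0-> s4 -0-> s4 -1-> s1 -0-> s5 -1-> s4 -0-> s4 -1-> s1 -0-> s5
First repeat at step 2: s4 was already visited.

The earliest repeat is at step j = 2: M is in s4, which it already visited at step i = 1.

s4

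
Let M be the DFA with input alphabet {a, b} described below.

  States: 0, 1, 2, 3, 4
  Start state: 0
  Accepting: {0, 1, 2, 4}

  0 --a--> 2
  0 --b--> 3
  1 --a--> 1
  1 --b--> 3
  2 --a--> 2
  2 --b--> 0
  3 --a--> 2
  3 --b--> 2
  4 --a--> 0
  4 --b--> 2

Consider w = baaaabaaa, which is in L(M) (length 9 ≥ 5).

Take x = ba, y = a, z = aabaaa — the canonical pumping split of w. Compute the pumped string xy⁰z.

baaabaaa

xy⁰z = xz = ba·aabaaa = baaabaaa.
Reading y = a takes M from 2 back to 2, so after x the machine is still in 2, and z then leads to the accepting state 2. Hence baaabaaa ∈ L(M).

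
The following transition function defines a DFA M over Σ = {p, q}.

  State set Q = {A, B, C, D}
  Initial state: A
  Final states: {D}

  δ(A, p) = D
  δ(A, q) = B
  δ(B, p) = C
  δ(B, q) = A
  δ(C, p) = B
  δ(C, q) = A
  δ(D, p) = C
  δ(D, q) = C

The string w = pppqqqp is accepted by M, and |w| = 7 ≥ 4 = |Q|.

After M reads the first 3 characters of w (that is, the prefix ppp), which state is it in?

Run of M on the first 3 characters of w = p p p:
  step 0: A  (start)
  step 1: D  (read p: A→D)
  step 2: C  (read p: D→C)
  step 3: B  (read p: C→B)

After reading 3 characters, M is in state B.
(This kind of state-tracing is the core of the pumping-lemma construction: with 4 states, pigeonhole forces a repeat within the first 4 steps.)

B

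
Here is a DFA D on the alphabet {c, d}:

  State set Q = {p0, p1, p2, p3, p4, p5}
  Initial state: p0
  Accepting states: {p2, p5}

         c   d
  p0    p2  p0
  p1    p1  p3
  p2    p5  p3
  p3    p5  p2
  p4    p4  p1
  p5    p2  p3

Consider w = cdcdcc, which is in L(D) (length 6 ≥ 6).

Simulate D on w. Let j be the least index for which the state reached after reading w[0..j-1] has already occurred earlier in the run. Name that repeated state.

Run of D on w = c d c d c c:
  step 0: p0  (start)
  step 1: p2  (read c: p0→p2)
  step 2: p3  (read d: p2→p3)
  step 3: p5  (read c: p3→p5)
  step 4: p3  (read d: p5→p3)   ← first repeat (p3 seen earlier)
  step 5: p5  (read c: p3→p5)
  step 6: p2  (read c: p5→p2)

The earliest repeat is at step j = 4: D is in p3, which it already visited at step i = 2.
The DFA has 6 states, so the proof of the pumping lemma guarantees a repeated state among the first 6+1 visited; the segment between the two visits is the pumpable y.

p3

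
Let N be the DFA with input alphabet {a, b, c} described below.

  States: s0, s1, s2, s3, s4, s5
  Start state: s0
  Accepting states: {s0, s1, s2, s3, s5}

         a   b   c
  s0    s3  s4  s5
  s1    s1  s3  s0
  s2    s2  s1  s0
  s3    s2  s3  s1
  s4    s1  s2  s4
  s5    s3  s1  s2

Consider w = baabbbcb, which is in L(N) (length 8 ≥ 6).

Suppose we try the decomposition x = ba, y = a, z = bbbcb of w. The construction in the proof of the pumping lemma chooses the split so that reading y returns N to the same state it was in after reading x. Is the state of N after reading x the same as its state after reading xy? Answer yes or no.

Run of N on the first 3 characters of w = b a a:
  step 0: s0  (start)
  step 1: s4  (read b: s0→s4)
  step 2: s1  (read a: s4→s1)
  step 3: s1  (read a: s1→s1)

After x (step 2): s1. After xy (step 3): s1.
They match, so y = a drives N around a cycle from s1 back to itself; pumping y any number of times keeps N in s1 before reading z, and xyⁱz ∈ L(N) for every i ≥ 0.

yes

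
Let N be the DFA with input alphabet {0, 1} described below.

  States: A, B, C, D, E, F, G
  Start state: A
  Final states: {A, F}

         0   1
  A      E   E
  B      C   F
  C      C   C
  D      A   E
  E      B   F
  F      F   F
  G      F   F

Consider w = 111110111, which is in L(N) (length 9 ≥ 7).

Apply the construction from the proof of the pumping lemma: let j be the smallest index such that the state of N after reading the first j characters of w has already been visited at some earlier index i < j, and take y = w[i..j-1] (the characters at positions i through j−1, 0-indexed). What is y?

1

State sequence: A -1-> E -1-> F -1-> F -1-> F -1-> F -0-> F -1-> F -1-> F -1-> F
First repeat at step 3: F was already visited.

So i = 2, j = 3, giving x = w[0:2] = 11, y = w[2:3] = 1, z = w[3:9] = 110111.
Check: |xy| = 3 ≤ 7 and |y| = 1 ≥ 1. Reading y takes N from F back to F, so every xyⁱz is accepted.
With |Q| = 7, pigeonhole forces a state repeat no later than step 7; the substring read between the first and second visits to that state can be pumped.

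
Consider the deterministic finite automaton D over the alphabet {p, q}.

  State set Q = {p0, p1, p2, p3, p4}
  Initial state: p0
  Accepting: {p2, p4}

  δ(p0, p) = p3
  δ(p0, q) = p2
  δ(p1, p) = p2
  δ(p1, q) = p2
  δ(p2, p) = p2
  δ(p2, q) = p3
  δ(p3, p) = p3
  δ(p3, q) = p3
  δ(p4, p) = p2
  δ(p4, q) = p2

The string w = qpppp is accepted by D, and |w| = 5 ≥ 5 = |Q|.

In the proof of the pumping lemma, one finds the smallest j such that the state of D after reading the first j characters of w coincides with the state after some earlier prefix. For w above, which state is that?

Run of D on w = q p p p p:
  step 0: p0  (start)
  step 1: p2  (read q: p0→p2)
  step 2: p2  (read p: p2→p2)   ← first repeat (p2 seen earlier)
  step 3: p2  (read p: p2→p2)
  step 4: p2  (read p: p2→p2)
  step 5: p2  (read p: p2→p2)

The earliest repeat is at step j = 2: D is in p2, which it already visited at step i = 1.
Pumping length from the standard proof: p = 5 (the number of states). The repeated state found above gives |xy| = j ≤ 5 and |y| = j − i ≥ 1.

p2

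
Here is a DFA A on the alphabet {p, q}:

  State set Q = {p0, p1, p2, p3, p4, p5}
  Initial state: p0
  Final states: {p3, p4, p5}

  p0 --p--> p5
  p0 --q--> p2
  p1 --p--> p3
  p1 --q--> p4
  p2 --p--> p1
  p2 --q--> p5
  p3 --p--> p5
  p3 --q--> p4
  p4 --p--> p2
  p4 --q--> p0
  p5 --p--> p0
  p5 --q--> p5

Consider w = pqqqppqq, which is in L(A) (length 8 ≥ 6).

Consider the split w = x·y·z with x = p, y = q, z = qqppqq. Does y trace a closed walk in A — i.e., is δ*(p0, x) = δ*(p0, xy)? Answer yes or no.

State sequence: p0 -p-> p5 -q-> p5

After x (step 1): p5. After xy (step 2): p5.
They match, so y = q drives A around a cycle from p5 back to itself; pumping y any number of times keeps A in p5 before reading z, and xyⁱz ∈ L(A) for every i ≥ 0.

yes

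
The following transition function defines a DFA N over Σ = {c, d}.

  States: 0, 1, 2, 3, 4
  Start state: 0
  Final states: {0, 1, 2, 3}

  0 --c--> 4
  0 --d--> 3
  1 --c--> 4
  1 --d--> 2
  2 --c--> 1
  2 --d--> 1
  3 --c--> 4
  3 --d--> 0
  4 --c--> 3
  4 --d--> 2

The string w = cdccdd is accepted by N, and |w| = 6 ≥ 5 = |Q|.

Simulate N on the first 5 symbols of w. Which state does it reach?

2

Run of N on the first 5 characters of w = c d c c d:
  step 0: 0  (start)
  step 1: 4  (read c: 0→4)
  step 2: 2  (read d: 4→2)
  step 3: 1  (read c: 2→1)
  step 4: 4  (read c: 1→4)
  step 5: 2  (read d: 4→2)

After reading 5 characters, N is in state 2.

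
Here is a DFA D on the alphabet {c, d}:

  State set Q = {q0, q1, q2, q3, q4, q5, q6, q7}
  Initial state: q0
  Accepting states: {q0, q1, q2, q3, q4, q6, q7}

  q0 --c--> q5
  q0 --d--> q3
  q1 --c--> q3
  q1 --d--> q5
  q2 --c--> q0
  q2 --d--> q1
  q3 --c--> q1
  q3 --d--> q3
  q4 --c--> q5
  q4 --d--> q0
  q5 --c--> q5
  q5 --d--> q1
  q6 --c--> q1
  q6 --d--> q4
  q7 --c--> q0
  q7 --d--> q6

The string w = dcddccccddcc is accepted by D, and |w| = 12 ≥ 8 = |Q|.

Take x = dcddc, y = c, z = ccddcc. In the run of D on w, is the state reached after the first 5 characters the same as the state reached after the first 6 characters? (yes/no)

State sequence: q0 -d-> q3 -c-> q1 -d-> q5 -d-> q1 -c-> q3 -c-> q1

After x (step 5): q3. After xy (step 6): q1.
They differ (q3 ≠ q1), so y is not a cycle from the state after x; this split is not the one the pumping-lemma construction produces, and pumping y need not keep the string in L(D).

no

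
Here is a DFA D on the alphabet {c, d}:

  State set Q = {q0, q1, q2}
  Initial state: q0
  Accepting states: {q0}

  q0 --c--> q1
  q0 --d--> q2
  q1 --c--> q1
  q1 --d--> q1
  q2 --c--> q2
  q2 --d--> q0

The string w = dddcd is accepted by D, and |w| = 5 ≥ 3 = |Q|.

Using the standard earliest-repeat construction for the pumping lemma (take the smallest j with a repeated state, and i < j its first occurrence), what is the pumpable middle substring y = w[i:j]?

State sequence: q0 -d-> q2 -d-> q0 -d-> q2 -c-> q2 -d-> q0
First repeat at step 2: q0 was already visited.

So i = 0, j = 2, giving x = w[0:0] = ε, y = w[0:2] = dd, z = w[2:5] = dcd.
Check: |xy| = 2 ≤ 3 and |y| = 2 ≥ 1. Reading y takes D from q0 back to q0, so every xyⁱz is accepted.

dd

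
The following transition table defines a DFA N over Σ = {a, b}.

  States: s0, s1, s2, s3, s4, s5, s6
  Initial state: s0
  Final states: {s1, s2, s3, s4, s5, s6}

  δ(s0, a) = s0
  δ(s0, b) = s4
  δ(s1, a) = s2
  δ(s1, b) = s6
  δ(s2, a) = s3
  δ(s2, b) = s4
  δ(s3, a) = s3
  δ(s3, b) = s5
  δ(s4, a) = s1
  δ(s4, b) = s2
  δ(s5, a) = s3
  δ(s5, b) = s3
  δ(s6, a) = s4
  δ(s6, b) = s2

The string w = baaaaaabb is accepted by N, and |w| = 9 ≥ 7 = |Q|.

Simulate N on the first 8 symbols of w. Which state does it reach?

s5

Run of N on the first 8 characters of w = b a a a a a a b:
  step 0: s0  (start)
  step 1: s4  (read b: s0→s4)
  step 2: s1  (read a: s4→s1)
  step 3: s2  (read a: s1→s2)
  step 4: s3  (read a: s2→s3)
  step 5: s3  (read a: s3→s3)
  step 6: s3  (read a: s3→s3)
  step 7: s3  (read a: s3→s3)
  step 8: s5  (read b: s3→s5)

After reading 8 characters, N is in state s5.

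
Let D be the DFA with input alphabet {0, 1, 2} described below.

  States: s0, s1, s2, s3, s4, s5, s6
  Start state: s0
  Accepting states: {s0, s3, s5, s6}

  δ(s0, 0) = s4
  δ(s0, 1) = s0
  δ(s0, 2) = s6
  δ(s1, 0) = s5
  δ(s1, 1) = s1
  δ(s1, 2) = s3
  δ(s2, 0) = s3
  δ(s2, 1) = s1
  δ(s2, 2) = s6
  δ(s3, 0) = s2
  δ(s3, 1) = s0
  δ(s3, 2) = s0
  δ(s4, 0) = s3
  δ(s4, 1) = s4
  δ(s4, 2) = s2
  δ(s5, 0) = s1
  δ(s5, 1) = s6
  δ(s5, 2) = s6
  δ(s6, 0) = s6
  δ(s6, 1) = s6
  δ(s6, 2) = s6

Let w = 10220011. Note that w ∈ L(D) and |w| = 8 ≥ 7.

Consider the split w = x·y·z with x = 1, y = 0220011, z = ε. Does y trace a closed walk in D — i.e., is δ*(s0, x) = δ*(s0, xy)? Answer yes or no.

no

Run of D on the first 8 characters of w = 1 0 2 2 0 0 1 1:
  step 0: s0  (start)
  step 1: s0  (read 1: s0→s0)
  step 2: s4  (read 0: s0→s4)
  step 3: s2  (read 2: s4→s2)
  step 4: s6  (read 2: s2→s6)
  step 5: s6  (read 0: s6→s6)
  step 6: s6  (read 0: s6→s6)
  step 7: s6  (read 1: s6→s6)
  step 8: s6  (read 1: s6→s6)

After x (step 1): s0. After xy (step 8): s6.
They differ (s0 ≠ s6), so y is not a cycle from the state after x; this split is not the one the pumping-lemma construction produces, and pumping y need not keep the string in L(D).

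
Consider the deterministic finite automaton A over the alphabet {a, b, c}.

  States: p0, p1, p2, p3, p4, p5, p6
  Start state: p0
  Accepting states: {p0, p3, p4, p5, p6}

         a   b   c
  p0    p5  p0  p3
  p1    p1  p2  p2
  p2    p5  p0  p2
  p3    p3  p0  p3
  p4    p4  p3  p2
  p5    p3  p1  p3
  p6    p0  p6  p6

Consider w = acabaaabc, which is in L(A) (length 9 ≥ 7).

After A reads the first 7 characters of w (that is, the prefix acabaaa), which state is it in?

p3

Run of A on the first 7 characters of w = a c a b a a a:
  step 0: p0  (start)
  step 1: p5  (read a: p0→p5)
  step 2: p3  (read c: p5→p3)
  step 3: p3  (read a: p3→p3)
  step 4: p0  (read b: p3→p0)
  step 5: p5  (read a: p0→p5)
  step 6: p3  (read a: p5→p3)
  step 7: p3  (read a: p3→p3)

After reading 7 characters, A is in state p3.
(This kind of state-tracing is the core of the pumping-lemma construction: with 7 states, pigeonhole forces a repeat within the first 7 steps.)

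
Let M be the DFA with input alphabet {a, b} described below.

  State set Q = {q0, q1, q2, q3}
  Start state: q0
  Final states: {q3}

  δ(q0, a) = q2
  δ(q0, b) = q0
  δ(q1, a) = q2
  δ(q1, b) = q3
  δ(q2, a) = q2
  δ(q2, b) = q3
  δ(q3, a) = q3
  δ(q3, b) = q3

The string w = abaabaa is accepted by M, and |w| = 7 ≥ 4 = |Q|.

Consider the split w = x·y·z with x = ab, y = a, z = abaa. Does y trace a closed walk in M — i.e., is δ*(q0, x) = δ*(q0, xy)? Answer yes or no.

yes

Run of M on the first 3 characters of w = a b a:
  step 0: q0  (start)
  step 1: q2  (read a: q0→q2)
  step 2: q3  (read b: q2→q3)
  step 3: q3  (read a: q3→q3)

After x (step 2): q3. After xy (step 3): q3.
They match, so y = a drives M around a cycle from q3 back to itself; pumping y any number of times keeps M in q3 before reading z, and xyⁱz ∈ L(M) for every i ≥ 0.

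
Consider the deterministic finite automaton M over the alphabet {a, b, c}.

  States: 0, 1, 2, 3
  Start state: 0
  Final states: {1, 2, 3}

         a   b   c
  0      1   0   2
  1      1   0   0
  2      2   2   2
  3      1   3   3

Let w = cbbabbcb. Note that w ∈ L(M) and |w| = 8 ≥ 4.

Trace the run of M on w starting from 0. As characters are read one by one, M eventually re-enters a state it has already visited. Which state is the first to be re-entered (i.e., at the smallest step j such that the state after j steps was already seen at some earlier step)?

State sequence: 0 -c-> 2 -b-> 2 -b-> 2 -a-> 2 -b-> 2 -b-> 2 -c-> 2 -b-> 2
First repeat at step 2: 2 was already visited.

The earliest repeat is at step j = 2: M is in 2, which it already visited at step i = 1.

2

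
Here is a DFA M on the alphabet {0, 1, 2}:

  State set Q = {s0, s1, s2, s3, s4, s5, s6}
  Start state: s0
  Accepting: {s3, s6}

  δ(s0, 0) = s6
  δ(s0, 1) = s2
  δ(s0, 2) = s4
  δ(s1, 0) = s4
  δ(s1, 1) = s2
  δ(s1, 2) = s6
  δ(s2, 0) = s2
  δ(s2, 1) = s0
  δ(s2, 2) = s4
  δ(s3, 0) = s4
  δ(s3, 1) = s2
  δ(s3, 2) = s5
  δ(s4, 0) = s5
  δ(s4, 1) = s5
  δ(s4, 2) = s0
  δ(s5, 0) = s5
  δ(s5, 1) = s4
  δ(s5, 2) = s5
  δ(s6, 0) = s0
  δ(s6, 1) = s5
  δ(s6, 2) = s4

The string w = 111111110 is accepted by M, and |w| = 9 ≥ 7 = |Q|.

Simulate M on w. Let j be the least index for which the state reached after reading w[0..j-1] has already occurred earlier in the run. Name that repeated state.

s0

Run of M on w = 1 1 1 1 1 1 1 1 0:
  step 0: s0  (start)
  step 1: s2  (read 1: s0→s2)
  step 2: s0  (read 1: s2→s0)   ← first repeat (s0 seen earlier)
  step 3: s2  (read 1: s0→s2)
  step 4: s0  (read 1: s2→s0)
  step 5: s2  (read 1: s0→s2)
  step 6: s0  (read 1: s2→s0)
  step 7: s2  (read 1: s0→s2)
  step 8: s0  (read 1: s2→s0)
  step 9: s6  (read 0: s0→s6)

The earliest repeat is at step j = 2: M is in s0, which it already visited at step i = 0.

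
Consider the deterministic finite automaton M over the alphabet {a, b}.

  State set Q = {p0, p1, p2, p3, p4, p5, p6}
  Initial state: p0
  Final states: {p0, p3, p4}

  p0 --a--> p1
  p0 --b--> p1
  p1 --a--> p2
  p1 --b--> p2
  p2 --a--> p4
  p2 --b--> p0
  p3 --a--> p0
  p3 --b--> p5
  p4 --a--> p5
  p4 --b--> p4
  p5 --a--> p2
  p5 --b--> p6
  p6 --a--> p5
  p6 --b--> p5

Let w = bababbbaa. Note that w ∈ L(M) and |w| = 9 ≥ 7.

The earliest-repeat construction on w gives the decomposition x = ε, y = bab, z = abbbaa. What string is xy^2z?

xy^2z = ε·bab·bab·abbbaa = babbababbbaa.
Reading y = bab takes M from p0 back to p0, so after x·y·y the machine is still in p0, and z then leads to the accepting state p4. Hence babbababbbaa ∈ L(M).

babbababbbaa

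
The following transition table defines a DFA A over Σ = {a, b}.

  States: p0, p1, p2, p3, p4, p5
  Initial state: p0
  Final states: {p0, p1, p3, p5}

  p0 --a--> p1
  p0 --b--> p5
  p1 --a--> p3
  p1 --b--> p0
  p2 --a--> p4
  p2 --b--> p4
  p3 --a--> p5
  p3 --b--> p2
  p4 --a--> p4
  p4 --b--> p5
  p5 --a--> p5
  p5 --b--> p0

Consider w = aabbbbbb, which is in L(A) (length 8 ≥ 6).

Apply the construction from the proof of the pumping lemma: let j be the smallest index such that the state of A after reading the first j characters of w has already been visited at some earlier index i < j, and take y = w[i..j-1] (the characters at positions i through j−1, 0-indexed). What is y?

State sequence: p0 -a-> p1 -a-> p3 -b-> p2 -b-> p4 -b-> p5 -b-> p0 -b-> p5 -b-> p0
First repeat at step 6: p0 was already visited.

So i = 0, j = 6, giving x = w[0:0] = ε, y = w[0:6] = aabbbb, z = w[6:8] = bb.
Check: |xy| = 6 ≤ 6 and |y| = 6 ≥ 1. Reading y takes A from p0 back to p0, so every xyⁱz is accepted.
The DFA has 6 states, so the proof of the pumping lemma guarantees a repeated state among the first 6+1 visited; the segment between the two visits is the pumpable y.

aabbbb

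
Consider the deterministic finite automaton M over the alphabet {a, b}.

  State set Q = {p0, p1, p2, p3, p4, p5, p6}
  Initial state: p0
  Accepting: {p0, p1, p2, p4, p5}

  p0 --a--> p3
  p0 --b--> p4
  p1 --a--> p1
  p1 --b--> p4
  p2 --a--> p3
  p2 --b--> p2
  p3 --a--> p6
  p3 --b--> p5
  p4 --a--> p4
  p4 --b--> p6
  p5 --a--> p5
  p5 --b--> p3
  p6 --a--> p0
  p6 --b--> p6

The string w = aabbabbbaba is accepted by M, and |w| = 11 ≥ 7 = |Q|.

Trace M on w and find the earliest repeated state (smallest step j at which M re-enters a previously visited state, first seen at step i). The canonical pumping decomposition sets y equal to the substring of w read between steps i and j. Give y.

b

Run of M on w = a a b b a b b b a b a:
  step 0: p0  (start)
  step 1: p3  (read a: p0→p3)
  step 2: p6  (read a: p3→p6)
  step 3: p6  (read b: p6→p6)   ← first repeat (p6 seen earlier)
  step 4: p6  (read b: p6→p6)
  step 5: p0  (read a: p6→p0)
  step 6: p4  (read b: p0→p4)
  step 7: p6  (read b: p4→p6)
  step 8: p6  (read b: p6→p6)
  step 9: p0  (read a: p6→p0)
  step 10: p4  (read b: p0→p4)
  step 11: p4  (read a: p4→p4)

So i = 2, j = 3, giving x = w[0:2] = aa, y = w[2:3] = b, z = w[3:11] = babbbaba.
Check: |xy| = 3 ≤ 7 and |y| = 1 ≥ 1. Reading y takes M from p6 back to p6, so every xyⁱz is accepted.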